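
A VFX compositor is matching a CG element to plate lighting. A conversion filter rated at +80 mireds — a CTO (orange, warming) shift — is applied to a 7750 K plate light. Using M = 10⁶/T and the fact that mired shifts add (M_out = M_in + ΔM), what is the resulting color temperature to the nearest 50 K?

M_in = 10⁶/7750 = 129.03 mireds.
M_out = 129.03 + (+80) = 209.03 mireds.
T_out = 10⁶/209.03 = 4784.0 K → 4800 K.

4800 K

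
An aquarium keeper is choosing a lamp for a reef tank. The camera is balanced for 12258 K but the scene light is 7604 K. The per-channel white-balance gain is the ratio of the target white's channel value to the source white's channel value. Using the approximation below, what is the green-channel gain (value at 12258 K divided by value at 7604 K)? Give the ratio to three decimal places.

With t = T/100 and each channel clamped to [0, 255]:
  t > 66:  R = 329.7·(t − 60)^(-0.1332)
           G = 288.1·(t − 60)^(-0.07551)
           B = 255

At 7604 K (t = 76.04):
  G = 288.1·(76.04 − 60)^(-0.07551) = 288.1·16.04^(-0.07551) = 288.1·0.81095 = 233.635.
At 12258 K (t = 122.58):
  G = 288.1·(122.58 − 60)^(-0.07551) = 288.1·62.58^(-0.07551) = 288.1·0.73173 = 210.812.
Gain = 210.812 / 233.635 = 0.9023 → 0.902.

0.902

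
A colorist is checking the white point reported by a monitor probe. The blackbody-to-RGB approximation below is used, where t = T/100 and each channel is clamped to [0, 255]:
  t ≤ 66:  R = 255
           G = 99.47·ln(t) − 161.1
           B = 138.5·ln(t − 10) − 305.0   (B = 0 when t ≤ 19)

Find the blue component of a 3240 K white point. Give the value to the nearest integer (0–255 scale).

t = 3240/100 = 32.4; the t ≤ 66 branch applies.
B = 138.5·ln(32.4 − 10) − 305.0 = 138.5·ln 22.4 − 305.0 = 138.5·3.1091 − 305.0 = 125.605.
Rounded: 126.

126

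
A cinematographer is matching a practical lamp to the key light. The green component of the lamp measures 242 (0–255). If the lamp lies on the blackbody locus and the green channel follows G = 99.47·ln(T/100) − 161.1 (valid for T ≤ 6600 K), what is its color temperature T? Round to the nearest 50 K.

ln t = (242 + 161.1) / 99.47 = 4.0525.
t = e^4.0525 = 57.540.
T = 100·t = 5754 K → 5750 K to the nearest 50 K.

5750 K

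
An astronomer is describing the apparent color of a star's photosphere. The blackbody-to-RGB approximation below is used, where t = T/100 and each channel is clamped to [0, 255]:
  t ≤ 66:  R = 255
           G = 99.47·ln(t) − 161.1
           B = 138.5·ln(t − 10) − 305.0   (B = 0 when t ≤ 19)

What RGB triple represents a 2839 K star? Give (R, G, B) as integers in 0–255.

(255, 172, 98)

t = 2839/100 = 28.39; the t ≤ 66 branch applies.
R = 255 by definition for t ≤ 66.
G = 99.47·ln 28.39 − 161.1 = 99.47·3.3460 − 161.1 = 171.730.
B = 138.5·ln(28.39 − 10) − 305.0 = 138.5·ln 18.39 − 305.0 = 138.5·2.9118 − 305.0 = 98.285.
Rounded: (255, 172, 98).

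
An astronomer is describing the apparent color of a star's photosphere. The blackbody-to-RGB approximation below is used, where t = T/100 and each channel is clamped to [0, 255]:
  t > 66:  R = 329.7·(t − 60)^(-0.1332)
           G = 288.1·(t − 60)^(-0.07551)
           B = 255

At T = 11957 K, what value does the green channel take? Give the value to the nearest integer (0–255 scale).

t = 11957/100 = 119.57; the t > 66 branch applies.
G = 288.1·(119.57 − 60)^(-0.07551) = 288.1·59.57^(-0.07551) = 288.1·0.73446 = 211.598.
Rounded: 212.

212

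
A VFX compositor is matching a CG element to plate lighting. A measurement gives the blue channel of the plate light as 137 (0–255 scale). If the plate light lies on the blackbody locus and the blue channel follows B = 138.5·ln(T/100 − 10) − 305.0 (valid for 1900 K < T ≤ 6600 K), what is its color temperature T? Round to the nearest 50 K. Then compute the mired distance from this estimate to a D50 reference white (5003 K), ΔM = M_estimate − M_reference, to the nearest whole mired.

+90 mireds

ln(t − 10) = (137 + 305.0) / 138.5 = 3.1913.
t − 10 = e^3.1913 = 24.321, so t = 34.321.
T = 100·t = 3432 K → 3450 K to the nearest 50 K.
M_estimate = 10⁶/3450 = 289.86; M_reference = 10⁶/5003 = 199.88.
ΔM = 289.86 − 199.88 = 89.98 → +90 mireds.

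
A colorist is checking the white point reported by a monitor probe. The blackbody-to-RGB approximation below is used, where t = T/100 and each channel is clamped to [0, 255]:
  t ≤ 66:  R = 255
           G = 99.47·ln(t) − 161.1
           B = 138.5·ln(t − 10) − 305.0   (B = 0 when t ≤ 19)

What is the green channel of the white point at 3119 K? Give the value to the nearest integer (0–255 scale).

t = 3119/100 = 31.19; the t ≤ 66 branch applies.
G = 99.47·ln 31.19 − 161.1 = 99.47·3.4401 − 161.1 = 181.087.
Rounded: 181.

181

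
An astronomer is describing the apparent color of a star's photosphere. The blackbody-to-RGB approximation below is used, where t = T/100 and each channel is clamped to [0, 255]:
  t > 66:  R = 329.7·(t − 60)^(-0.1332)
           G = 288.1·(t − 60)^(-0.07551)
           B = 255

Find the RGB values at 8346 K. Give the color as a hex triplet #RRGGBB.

t = 8346/100 = 83.46; the t > 66 branch applies.
R = 329.7·(83.46 − 60)^(-0.1332) = 329.7·23.46^(-0.1332) = 329.7·0.65686 = 216.566.
G = 288.1·(83.46 − 60)^(-0.07551) = 288.1·23.46^(-0.07551) = 288.1·0.78800 = 227.023.
B = 255 by definition for t > 66.
Rounded: (217, 227, 255).
In hex: #D9E3FF.

#D9E3FF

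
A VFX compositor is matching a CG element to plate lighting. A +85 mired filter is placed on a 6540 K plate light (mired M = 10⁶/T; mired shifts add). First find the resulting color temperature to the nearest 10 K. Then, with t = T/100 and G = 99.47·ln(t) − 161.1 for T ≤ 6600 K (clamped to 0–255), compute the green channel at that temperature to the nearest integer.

M_in = 10⁶/6540 = 152.91; M_out = 152.91 + (+85) = 237.91.
T_out = 10⁶/237.91 = 4203.4 K → 4200 K; t = 42.
G = 99.47·ln 42 − 161.1 = 99.47·3.7377 − 161.1 = 210.686.
Rounded: 211.

211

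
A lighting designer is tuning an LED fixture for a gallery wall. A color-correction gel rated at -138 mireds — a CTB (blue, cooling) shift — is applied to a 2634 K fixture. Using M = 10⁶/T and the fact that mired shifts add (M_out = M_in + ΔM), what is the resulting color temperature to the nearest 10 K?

M_in = 10⁶/2634 = 379.65 mireds.
M_out = 379.65 + (-138) = 241.65 mireds.
T_out = 10⁶/241.65 = 4138.2 K → 4140 K.

4140 K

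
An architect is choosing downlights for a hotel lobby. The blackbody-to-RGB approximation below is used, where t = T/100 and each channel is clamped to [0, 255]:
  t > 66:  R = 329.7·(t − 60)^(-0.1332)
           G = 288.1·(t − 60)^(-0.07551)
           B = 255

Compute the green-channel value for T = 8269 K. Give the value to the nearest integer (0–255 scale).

t = 8269/100 = 82.69; the t > 66 branch applies.
G = 288.1·(82.69 − 60)^(-0.07551) = 288.1·22.69^(-0.07551) = 288.1·0.78999 = 227.596.
Rounded: 228.

228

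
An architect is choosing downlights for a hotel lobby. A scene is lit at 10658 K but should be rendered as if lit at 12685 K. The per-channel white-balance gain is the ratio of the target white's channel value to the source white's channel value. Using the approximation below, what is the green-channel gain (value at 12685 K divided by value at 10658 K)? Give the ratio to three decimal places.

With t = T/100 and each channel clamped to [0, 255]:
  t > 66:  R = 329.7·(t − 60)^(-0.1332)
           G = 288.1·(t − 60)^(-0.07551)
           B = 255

0.973

At 10658 K (t = 106.58):
  G = 288.1·(106.58 − 60)^(-0.07551) = 288.1·46.58^(-0.07551) = 288.1·0.74823 = 215.565.
At 12685 K (t = 126.85):
  G = 288.1·(126.85 − 60)^(-0.07551) = 288.1·66.85^(-0.07551) = 288.1·0.72809 = 209.763.
Gain = 209.763 / 215.565 = 0.9731 → 0.973.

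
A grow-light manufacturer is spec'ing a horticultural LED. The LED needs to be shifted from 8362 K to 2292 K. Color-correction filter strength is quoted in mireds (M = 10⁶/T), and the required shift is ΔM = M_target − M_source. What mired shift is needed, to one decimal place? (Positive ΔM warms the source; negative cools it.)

+316.7 mireds

M_source = 10⁶/8362 = 119.589; M_target = 10⁶/2292 = 436.300.
ΔM = 436.300 − 119.589 = 316.712 → +316.7 mireds, a warming shift.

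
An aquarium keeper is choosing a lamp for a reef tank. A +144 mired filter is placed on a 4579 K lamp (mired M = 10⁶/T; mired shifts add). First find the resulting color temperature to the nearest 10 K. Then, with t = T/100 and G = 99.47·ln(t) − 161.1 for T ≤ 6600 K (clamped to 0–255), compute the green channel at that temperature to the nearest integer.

M_in = 10⁶/4579 = 218.39; M_out = 218.39 + (+144) = 362.39.
T_out = 10⁶/362.39 = 2759.5 K → 2760 K; t = 27.6.
G = 99.47·ln 27.6 − 161.1 = 99.47·3.3178 − 161.1 = 168.923.
Rounded: 169.

169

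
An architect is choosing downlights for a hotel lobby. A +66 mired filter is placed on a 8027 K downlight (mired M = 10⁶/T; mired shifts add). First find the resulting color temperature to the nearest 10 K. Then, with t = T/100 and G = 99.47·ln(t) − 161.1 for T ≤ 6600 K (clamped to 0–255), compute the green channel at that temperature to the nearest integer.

M_in = 10⁶/8027 = 124.58; M_out = 124.58 + (+66) = 190.58.
T_out = 10⁶/190.58 = 5247.2 K → 5250 K; t = 52.5.
G = 99.47·ln 52.5 − 161.1 = 99.47·3.9608 − 161.1 = 232.882.
Rounded: 233.

233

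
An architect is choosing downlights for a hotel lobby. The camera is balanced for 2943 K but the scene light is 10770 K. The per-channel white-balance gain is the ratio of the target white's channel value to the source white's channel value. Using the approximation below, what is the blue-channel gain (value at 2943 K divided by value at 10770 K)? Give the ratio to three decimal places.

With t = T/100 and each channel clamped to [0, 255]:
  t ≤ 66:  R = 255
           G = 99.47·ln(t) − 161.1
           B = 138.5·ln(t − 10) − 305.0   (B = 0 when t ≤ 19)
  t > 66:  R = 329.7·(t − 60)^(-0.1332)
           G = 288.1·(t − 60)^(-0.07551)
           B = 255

0.415

At 10770 K (t = 107.7):
  B = 255 by definition for t > 66.
At 2943 K (t = 29.43):
  B = 138.5·ln(29.43 − 10) − 305.0 = 138.5·ln 19.43 − 305.0 = 138.5·2.9668 − 305.0 = 105.904.
Gain = 105.904 / 255.000 = 0.4153 → 0.415.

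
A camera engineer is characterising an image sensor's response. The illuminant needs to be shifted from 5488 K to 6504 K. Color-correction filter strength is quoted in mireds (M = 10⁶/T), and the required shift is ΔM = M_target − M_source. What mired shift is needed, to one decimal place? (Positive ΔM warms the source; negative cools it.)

-28.5 mireds

M_source = 10⁶/5488 = 182.216; M_target = 10⁶/6504 = 153.752.
ΔM = 153.752 − 182.216 = -28.464 → -28.5 mireds, a cooling shift.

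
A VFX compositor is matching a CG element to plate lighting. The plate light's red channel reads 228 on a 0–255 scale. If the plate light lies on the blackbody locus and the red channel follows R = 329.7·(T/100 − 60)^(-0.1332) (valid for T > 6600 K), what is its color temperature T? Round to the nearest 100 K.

(t − 60)^(-0.1332) = 228/329.7 = 0.69154.
t − 60 = 0.69154^(1/-0.1332) = 0.69154^(-7.508) = 15.943, so t = 75.943.
T = 100·t = 7594 K → 7600 K to the nearest 100 K.

7600 K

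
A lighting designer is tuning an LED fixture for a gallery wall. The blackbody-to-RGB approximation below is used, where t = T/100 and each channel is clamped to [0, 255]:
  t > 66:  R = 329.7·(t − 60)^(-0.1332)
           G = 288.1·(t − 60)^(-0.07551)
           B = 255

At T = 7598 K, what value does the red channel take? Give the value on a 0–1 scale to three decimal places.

t = 7598/100 = 75.98; the t > 66 branch applies.
R = 329.7·(75.98 − 60)^(-0.1332) = 329.7·15.98^(-0.1332) = 329.7·0.69133 = 227.931.
On a 0–1 scale: 227.931/255 = 0.8938 → 0.894.

0.894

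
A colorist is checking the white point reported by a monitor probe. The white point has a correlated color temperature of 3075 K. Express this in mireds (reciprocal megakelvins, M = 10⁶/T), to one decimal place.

M = 10⁶ / 3075 = 325.203 → 325.2 mireds.

325.2 mireds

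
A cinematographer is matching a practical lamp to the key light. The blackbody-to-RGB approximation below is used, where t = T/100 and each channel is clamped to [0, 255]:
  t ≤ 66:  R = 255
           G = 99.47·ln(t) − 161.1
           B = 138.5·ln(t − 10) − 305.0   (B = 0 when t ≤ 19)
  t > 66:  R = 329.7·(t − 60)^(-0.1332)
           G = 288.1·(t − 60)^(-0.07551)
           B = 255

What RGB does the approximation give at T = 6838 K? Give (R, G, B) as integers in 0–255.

(248, 245, 255)

t = 6838/100 = 68.38; the t > 66 branch applies.
R = 329.7·(68.38 − 60)^(-0.1332) = 329.7·8.38^(-0.1332) = 329.7·0.75340 = 248.395.
G = 288.1·(68.38 − 60)^(-0.07551) = 288.1·8.38^(-0.07551) = 288.1·0.85170 = 245.374.
B = 255 by definition for t > 66.
Rounded: (248, 245, 255).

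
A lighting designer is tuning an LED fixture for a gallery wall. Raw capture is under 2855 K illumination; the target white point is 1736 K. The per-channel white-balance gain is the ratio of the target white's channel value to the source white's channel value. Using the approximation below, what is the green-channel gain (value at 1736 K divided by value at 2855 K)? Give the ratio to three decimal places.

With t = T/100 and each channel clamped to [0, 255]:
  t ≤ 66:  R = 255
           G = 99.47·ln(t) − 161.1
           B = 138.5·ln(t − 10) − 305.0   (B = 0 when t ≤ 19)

0.713

At 2855 K (t = 28.55):
  G = 99.47·ln 28.55 − 161.1 = 99.47·3.3517 − 161.1 = 172.289.
At 1736 K (t = 17.36):
  G = 99.47·ln 17.36 − 161.1 = 99.47·2.8542 − 161.1 = 122.804.
Gain = 122.804 / 172.289 = 0.7128 → 0.713.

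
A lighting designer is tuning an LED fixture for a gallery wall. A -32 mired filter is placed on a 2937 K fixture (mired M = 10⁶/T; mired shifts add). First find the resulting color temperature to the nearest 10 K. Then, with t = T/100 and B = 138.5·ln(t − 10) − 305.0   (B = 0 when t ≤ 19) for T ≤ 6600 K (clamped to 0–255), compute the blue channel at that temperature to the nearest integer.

M_in = 10⁶/2937 = 340.48; M_out = 340.48 + (-32) = 308.48.
T_out = 10⁶/308.48 = 3241.7 K → 3240 K; t = 32.4.
B = 138.5·ln(32.4 − 10) − 305.0 = 138.5·ln 22.4 − 305.0 = 138.5·3.1091 − 305.0 = 125.605.
Rounded: 126.

126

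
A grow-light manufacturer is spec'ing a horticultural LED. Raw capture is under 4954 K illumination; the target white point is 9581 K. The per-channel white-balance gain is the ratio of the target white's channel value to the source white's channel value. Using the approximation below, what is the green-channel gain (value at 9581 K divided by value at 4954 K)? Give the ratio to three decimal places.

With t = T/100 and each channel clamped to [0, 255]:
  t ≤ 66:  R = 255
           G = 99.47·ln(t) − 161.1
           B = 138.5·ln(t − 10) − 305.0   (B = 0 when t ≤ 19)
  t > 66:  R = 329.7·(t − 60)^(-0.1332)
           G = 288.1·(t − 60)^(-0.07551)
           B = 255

At 4954 K (t = 49.54):
  G = 99.47·ln 49.54 − 161.1 = 99.47·3.9028 − 161.1 = 227.110.
At 9581 K (t = 95.81):
  G = 288.1·(95.81 − 60)^(-0.07551) = 288.1·35.81^(-0.07551) = 288.1·0.76323 = 219.887.
Gain = 219.887 / 227.110 = 0.9682 → 0.968.

0.968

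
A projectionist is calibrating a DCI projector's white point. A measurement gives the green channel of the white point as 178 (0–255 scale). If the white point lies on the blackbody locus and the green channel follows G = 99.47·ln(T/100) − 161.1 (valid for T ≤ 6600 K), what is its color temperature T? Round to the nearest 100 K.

ln t = (178 + 161.1) / 99.47 = 3.4091.
t = e^3.4091 = 30.237.
T = 100·t = 3024 K → 3000 K to the nearest 100 K.

3000 K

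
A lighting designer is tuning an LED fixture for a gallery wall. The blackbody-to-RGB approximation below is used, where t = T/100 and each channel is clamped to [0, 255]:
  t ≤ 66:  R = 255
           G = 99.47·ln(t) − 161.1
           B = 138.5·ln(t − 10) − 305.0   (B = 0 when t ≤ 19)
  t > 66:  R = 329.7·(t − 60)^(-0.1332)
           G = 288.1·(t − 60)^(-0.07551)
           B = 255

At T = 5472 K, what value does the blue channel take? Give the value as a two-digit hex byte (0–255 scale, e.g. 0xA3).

0xDD

t = 5472/100 = 54.72; the t ≤ 66 branch applies.
B = 138.5·ln(54.72 − 10) − 305.0 = 138.5·ln 44.72 − 305.0 = 138.5·3.8004 − 305.0 = 221.358.
Rounded: 221; in hex, 0xDD.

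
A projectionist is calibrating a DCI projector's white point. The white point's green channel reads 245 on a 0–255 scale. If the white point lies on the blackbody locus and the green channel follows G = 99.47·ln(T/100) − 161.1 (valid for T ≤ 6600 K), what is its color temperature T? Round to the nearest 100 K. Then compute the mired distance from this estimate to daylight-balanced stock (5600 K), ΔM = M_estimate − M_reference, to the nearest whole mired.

ln t = (245 + 161.1) / 99.47 = 4.0826.
t = e^4.0826 = 59.302.
T = 100·t = 5930 K → 5900 K to the nearest 100 K.
M_estimate = 10⁶/5900 = 169.49; M_reference = 10⁶/5600 = 178.57.
ΔM = 169.49 − 178.57 = -9.08 → -9 mireds.

-9 mireds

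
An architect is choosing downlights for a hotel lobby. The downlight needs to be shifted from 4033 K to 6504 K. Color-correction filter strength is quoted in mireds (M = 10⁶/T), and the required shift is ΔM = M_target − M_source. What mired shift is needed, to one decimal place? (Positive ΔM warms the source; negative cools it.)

M_source = 10⁶/4033 = 247.954; M_target = 10⁶/6504 = 153.752.
ΔM = 153.752 − 247.954 = -94.203 → -94.2 mireds, a cooling shift.

-94.2 mireds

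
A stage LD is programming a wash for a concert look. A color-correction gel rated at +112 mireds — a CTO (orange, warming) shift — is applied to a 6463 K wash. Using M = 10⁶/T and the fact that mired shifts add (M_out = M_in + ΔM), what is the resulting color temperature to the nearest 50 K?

M_in = 10⁶/6463 = 154.73 mireds.
M_out = 154.73 + (+112) = 266.73 mireds.
T_out = 10⁶/266.73 = 3749.2 K → 3750 K.

3750 K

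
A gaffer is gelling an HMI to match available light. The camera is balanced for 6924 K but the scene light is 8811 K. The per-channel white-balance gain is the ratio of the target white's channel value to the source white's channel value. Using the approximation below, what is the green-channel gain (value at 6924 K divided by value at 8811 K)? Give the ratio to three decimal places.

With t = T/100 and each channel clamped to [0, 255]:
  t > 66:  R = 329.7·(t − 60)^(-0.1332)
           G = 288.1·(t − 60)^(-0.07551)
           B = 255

1.088

At 8811 K (t = 88.11):
  G = 288.1·(88.11 − 60)^(-0.07551) = 288.1·28.11^(-0.07551) = 288.1·0.77731 = 223.944.
At 6924 K (t = 69.24):
  G = 288.1·(69.24 − 60)^(-0.07551) = 288.1·9.24^(-0.07551) = 288.1·0.84544 = 243.571.
Gain = 243.571 / 223.944 = 1.0876 → 1.088.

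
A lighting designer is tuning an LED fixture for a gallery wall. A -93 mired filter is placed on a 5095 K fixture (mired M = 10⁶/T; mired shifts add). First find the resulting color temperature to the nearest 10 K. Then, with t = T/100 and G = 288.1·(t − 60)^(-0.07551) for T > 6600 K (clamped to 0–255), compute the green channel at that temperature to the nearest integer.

M_in = 10⁶/5095 = 196.27; M_out = 196.27 + (-93) = 103.27.
T_out = 10⁶/103.27 = 9683.3 K → 9680 K; t = 96.8.
G = 288.1·(96.8 − 60)^(-0.07551) = 288.1·36.8^(-0.07551) = 288.1·0.76166 = 219.435.
Rounded: 219.

219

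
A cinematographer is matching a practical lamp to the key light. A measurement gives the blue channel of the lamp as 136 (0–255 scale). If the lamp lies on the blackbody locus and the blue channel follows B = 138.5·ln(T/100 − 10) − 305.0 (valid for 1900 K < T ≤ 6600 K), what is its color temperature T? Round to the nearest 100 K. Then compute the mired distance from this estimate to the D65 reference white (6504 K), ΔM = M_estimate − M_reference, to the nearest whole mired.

ln(t − 10) = (136 + 305.0) / 138.5 = 3.1841.
t − 10 = e^3.1841 = 24.146, so t = 34.146.
T = 100·t = 3415 K → 3400 K to the nearest 100 K.
M_estimate = 10⁶/3400 = 294.12; M_reference = 10⁶/6504 = 153.75.
ΔM = 294.12 − 153.75 = 140.37 → +140 mireds.

+140 mireds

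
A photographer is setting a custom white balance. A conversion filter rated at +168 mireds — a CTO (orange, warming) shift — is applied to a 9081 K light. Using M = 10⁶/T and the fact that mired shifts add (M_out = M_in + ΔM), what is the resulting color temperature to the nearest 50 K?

3600 K

M_in = 10⁶/9081 = 110.12 mireds.
M_out = 110.12 + (+168) = 278.12 mireds.
T_out = 10⁶/278.12 = 3595.6 K → 3600 K.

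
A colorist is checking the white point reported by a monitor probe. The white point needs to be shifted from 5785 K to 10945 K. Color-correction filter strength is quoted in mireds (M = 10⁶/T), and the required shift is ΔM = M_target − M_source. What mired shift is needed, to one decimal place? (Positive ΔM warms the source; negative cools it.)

M_source = 10⁶/5785 = 172.861; M_target = 10⁶/10945 = 91.366.
ΔM = 91.366 − 172.861 = -81.495 → -81.5 mireds, a cooling shift.

-81.5 mireds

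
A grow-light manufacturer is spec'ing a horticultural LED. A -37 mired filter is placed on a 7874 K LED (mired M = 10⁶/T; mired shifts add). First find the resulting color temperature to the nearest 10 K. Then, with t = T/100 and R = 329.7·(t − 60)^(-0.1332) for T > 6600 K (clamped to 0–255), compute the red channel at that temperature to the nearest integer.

M_in = 10⁶/7874 = 127.00; M_out = 127.00 + (-37) = 90.00.
T_out = 10⁶/90.00 = 11111.1 K → 11110 K; t = 111.1.
R = 329.7·(111.1 − 60)^(-0.1332) = 329.7·51.1^(-0.1332) = 329.7·0.59216 = 195.235.
Rounded: 195.

195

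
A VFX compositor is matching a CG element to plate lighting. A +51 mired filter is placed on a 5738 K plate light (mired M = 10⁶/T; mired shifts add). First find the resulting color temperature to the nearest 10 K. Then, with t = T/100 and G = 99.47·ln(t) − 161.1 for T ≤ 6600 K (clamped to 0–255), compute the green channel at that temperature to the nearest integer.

216

M_in = 10⁶/5738 = 174.28; M_out = 174.28 + (+51) = 225.28.
T_out = 10⁶/225.28 = 4439.0 K → 4440 K; t = 44.4.
G = 99.47·ln 44.4 − 161.1 = 99.47·3.7932 − 161.1 = 216.214.
Rounded: 216.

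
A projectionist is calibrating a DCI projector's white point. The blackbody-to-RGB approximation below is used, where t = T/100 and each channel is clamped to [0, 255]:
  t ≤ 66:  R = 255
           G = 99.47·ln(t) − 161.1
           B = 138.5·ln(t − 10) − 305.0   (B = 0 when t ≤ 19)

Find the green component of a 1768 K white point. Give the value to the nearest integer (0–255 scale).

t = 1768/100 = 17.68; the t ≤ 66 branch applies.
G = 99.47·ln 17.68 − 161.1 = 99.47·2.8724 − 161.1 = 124.621.
Rounded: 125.

125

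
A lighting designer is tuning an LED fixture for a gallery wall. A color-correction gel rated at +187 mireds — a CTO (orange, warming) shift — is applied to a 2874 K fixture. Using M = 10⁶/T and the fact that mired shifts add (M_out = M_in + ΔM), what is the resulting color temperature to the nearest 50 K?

1850 K

M_in = 10⁶/2874 = 347.95 mireds.
M_out = 347.95 + (+187) = 534.95 mireds.
T_out = 10⁶/534.95 = 1869.3 K → 1850 K.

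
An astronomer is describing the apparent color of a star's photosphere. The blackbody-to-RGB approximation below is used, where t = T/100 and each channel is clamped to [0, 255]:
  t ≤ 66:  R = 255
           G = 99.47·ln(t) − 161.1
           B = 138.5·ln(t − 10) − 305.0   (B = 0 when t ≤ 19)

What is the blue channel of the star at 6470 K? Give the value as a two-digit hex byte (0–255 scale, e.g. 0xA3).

0xF9

t = 6470/100 = 64.7; the t ≤ 66 branch applies.
B = 138.5·ln(64.7 − 10) − 305.0 = 138.5·ln 54.7 − 305.0 = 138.5·4.0019 − 305.0 = 249.258.
Rounded: 249; in hex, 0xF9.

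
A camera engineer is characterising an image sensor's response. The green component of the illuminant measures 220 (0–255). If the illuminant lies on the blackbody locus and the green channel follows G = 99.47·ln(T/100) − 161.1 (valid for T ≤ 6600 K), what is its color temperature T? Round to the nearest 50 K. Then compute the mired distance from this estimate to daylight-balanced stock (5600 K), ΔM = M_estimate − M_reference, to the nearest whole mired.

+39 mireds

ln t = (220 + 161.1) / 99.47 = 3.8313.
t = e^3.8313 = 46.123.
T = 100·t = 4612 K → 4600 K to the nearest 50 K.
M_estimate = 10⁶/4600 = 217.39; M_reference = 10⁶/5600 = 178.57.
ΔM = 217.39 − 178.57 = 38.82 → +39 mireds.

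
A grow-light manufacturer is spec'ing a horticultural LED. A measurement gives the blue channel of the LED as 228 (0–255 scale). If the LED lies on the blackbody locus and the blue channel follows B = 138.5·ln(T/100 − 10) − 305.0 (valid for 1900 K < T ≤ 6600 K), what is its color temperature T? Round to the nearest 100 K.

ln(t − 10) = (228 + 305.0) / 138.5 = 3.8484.
t − 10 = e^3.8484 = 46.917, so t = 56.917.
T = 100·t = 5692 K → 5700 K to the nearest 100 K.

5700 K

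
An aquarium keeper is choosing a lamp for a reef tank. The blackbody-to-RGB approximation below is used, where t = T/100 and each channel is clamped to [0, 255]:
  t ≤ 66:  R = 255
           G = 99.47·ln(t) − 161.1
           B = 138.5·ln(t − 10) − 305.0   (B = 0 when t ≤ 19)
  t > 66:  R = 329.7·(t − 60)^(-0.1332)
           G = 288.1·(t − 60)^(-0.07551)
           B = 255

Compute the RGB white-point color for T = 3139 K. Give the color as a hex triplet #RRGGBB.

#FFB677

t = 3139/100 = 31.39; the t ≤ 66 branch applies.
R = 255 by definition for t ≤ 66.
G = 99.47·ln 31.39 − 161.1 = 99.47·3.4465 − 161.1 = 181.722.
B = 138.5·ln(31.39 − 10) − 305.0 = 138.5·ln 21.39 − 305.0 = 138.5·3.0629 − 305.0 = 119.215.
Rounded: (255, 182, 119).
In hex: #FFB677.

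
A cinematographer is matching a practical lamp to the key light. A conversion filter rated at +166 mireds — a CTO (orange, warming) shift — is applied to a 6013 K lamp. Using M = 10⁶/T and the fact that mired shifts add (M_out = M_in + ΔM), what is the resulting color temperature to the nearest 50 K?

M_in = 10⁶/6013 = 166.31 mireds.
M_out = 166.31 + (+166) = 332.31 mireds.
T_out = 10⁶/332.31 = 3009.3 K → 3000 K.

3000 K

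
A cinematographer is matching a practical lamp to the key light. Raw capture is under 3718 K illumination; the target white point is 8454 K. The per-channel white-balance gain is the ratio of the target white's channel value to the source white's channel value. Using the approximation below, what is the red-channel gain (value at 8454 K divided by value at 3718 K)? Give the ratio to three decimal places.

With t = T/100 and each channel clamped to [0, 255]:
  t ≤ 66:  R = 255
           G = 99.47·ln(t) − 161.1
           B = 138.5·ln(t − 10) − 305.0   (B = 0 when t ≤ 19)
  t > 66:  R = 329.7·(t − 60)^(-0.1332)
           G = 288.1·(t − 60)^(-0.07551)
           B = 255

0.844

At 3718 K (t = 37.18):
  R = 255 by definition for t ≤ 66.
At 8454 K (t = 84.54):
  R = 329.7·(84.54 − 60)^(-0.1332) = 329.7·24.54^(-0.1332) = 329.7·0.65293 = 215.272.
Gain = 215.272 / 255.000 = 0.8442 → 0.844.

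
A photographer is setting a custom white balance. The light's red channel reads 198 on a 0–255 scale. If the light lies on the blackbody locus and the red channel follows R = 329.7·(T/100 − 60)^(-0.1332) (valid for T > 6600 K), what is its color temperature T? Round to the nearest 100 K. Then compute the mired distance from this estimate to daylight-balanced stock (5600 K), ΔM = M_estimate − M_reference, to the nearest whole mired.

-84 mireds

(t − 60)^(-0.1332) = 198/329.7 = 0.60055.
t − 60 = 0.60055^(1/-0.1332) = 0.60055^(-7.508) = 45.980, so t = 105.980.
T = 100·t = 10598 K → 10600 K to the nearest 100 K.
M_estimate = 10⁶/10600 = 94.34; M_reference = 10⁶/5600 = 178.57.
ΔM = 94.34 − 178.57 = -84.23 → -84 mireds.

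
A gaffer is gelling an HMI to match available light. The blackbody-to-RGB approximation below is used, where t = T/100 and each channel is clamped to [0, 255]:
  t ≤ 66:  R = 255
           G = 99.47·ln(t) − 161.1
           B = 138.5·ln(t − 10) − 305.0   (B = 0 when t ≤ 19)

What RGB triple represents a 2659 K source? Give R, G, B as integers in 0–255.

R=255, G=165, B=84

t = 2659/100 = 26.59; the t ≤ 66 branch applies.
R = 255 by definition for t ≤ 66.
G = 99.47·ln 26.59 − 161.1 = 99.47·3.2805 − 161.1 = 165.215.
B = 138.5·ln(26.59 − 10) − 305.0 = 138.5·ln 16.59 − 305.0 = 138.5·2.8088 − 305.0 = 84.019.
Rounded: (255, 165, 84).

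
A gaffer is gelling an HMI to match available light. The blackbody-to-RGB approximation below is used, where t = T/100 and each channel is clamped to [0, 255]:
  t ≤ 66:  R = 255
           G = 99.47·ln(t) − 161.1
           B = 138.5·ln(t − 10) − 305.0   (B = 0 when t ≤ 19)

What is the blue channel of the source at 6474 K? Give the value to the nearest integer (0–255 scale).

t = 6474/100 = 64.74; the t ≤ 66 branch applies.
B = 138.5·ln(64.74 − 10) − 305.0 = 138.5·ln 54.74 − 305.0 = 138.5·4.0026 − 305.0 = 249.359.
Rounded: 249.

249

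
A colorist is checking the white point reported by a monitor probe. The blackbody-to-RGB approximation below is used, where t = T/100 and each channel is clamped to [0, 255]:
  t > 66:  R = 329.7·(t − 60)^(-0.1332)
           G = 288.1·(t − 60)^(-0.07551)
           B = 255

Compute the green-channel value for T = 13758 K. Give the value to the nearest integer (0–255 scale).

t = 13758/100 = 137.58; the t > 66 branch applies.
G = 288.1·(137.58 − 60)^(-0.07551) = 288.1·77.58^(-0.07551) = 288.1·0.71995 = 207.419.
Rounded: 207.

207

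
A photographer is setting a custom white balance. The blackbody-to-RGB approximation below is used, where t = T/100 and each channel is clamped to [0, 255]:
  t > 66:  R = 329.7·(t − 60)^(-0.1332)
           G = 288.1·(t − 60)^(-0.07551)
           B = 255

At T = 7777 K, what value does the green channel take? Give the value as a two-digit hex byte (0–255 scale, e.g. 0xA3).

t = 7777/100 = 77.77; the t > 66 branch applies.
G = 288.1·(77.77 − 60)^(-0.07551) = 288.1·17.77^(-0.07551) = 288.1·0.80470 = 231.835.
Rounded: 232; in hex, 0xE8.

0xE8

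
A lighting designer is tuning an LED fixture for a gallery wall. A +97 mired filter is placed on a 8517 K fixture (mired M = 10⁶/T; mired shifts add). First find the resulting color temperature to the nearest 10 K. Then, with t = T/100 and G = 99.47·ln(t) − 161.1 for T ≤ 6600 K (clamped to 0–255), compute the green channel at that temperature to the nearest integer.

M_in = 10⁶/8517 = 117.41; M_out = 117.41 + (+97) = 214.41.
T_out = 10⁶/214.41 = 4663.9 K → 4660 K; t = 46.6.
G = 99.47·ln 46.6 − 161.1 = 99.47·3.8416 − 161.1 = 221.024.
Rounded: 221.

221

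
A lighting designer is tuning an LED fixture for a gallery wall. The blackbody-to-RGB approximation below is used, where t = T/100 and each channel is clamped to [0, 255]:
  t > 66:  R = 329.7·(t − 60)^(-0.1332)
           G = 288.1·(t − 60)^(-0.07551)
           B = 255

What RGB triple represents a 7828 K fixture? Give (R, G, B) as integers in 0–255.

t = 7828/100 = 78.28; the t > 66 branch applies.
R = 329.7·(78.28 − 60)^(-0.1332) = 329.7·18.28^(-0.1332) = 329.7·0.67905 = 223.884.
G = 288.1·(78.28 − 60)^(-0.07551) = 288.1·18.28^(-0.07551) = 288.1·0.80299 = 231.340.
B = 255 by definition for t > 66.
Rounded: (224, 231, 255).

(224, 231, 255)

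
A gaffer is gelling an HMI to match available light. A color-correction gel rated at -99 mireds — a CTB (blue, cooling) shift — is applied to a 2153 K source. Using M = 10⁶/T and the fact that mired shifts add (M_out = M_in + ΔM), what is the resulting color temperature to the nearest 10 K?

M_in = 10⁶/2153 = 464.47 mireds.
M_out = 464.47 + (-99) = 365.47 mireds.
T_out = 10⁶/365.47 = 2736.2 K → 2740 K.

2740 K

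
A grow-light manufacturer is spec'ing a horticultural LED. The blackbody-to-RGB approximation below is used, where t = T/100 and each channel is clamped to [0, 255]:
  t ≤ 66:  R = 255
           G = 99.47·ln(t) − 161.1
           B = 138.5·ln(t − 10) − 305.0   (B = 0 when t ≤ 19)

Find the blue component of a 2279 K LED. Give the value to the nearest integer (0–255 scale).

t = 2279/100 = 22.79; the t ≤ 66 branch applies.
B = 138.5·ln(22.79 − 10) − 305.0 = 138.5·ln 12.79 − 305.0 = 138.5·2.5487 − 305.0 = 47.990.
Rounded: 48.

48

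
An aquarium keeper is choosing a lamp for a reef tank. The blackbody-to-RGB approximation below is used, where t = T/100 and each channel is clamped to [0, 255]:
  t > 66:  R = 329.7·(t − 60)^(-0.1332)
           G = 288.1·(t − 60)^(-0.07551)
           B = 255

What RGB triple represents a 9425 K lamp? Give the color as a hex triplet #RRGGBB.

t = 9425/100 = 94.25; the t > 66 branch applies.
R = 329.7·(94.25 − 60)^(-0.1332) = 329.7·34.25^(-0.1332) = 329.7·0.62457 = 205.922.
G = 288.1·(94.25 − 60)^(-0.07551) = 288.1·34.25^(-0.07551) = 288.1·0.76580 = 220.628.
B = 255 by definition for t > 66.
Rounded: (206, 221, 255).
In hex: #CEDDFF.

#CEDDFF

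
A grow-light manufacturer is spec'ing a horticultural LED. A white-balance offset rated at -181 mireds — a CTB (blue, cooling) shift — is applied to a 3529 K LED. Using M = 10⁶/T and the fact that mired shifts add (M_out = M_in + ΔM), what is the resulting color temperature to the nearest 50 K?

M_in = 10⁶/3529 = 283.37 mireds.
M_out = 283.37 + (-181) = 102.37 mireds.
T_out = 10⁶/102.37 = 9768.8 K → 9750 K.

9750 K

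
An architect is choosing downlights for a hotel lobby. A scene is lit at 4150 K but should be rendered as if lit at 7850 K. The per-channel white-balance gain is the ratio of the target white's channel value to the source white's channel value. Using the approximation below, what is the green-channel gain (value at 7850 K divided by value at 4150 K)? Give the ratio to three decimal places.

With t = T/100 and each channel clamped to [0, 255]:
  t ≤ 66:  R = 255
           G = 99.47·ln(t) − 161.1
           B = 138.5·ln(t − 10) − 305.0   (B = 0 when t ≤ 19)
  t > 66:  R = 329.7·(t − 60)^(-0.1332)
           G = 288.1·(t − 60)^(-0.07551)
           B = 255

At 4150 K (t = 41.5):
  G = 99.47·ln 41.5 − 161.1 = 99.47·3.7257 − 161.1 = 209.495.
At 7850 K (t = 78.5):
  G = 288.1·(78.5 − 60)^(-0.07551) = 288.1·18.5^(-0.07551) = 288.1·0.80226 = 231.131.
Gain = 231.131 / 209.495 = 1.1033 → 1.103.

1.103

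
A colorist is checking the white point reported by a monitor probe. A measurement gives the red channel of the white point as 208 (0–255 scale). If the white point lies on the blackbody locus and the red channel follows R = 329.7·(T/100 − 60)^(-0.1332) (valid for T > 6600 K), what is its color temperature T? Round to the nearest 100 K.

9200 K

(t − 60)^(-0.1332) = 208/329.7 = 0.63088.
t − 60 = 0.63088^(1/-0.1332) = 0.63088^(-7.508) = 31.763, so t = 91.763.
T = 100·t = 9176 K → 9200 K to the nearest 100 K.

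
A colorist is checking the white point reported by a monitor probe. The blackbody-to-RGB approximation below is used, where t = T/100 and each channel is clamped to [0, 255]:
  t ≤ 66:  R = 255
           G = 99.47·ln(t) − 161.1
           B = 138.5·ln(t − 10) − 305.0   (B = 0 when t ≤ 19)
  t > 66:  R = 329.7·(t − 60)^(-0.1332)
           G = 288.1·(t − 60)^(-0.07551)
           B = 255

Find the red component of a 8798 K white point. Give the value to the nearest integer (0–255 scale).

t = 8798/100 = 87.98; the t > 66 branch applies.
R = 329.7·(87.98 − 60)^(-0.1332) = 329.7·27.98^(-0.1332) = 329.7·0.64162 = 211.543.
Rounded: 212.

212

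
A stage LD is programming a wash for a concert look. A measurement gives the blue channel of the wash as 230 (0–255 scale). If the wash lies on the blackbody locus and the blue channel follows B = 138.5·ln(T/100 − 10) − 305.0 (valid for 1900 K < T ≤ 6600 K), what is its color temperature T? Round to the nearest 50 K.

ln(t − 10) = (230 + 305.0) / 138.5 = 3.8628.
t − 10 = e^3.8628 = 47.599, so t = 57.599.
T = 100·t = 5760 K → 5750 K to the nearest 50 K.

5750 K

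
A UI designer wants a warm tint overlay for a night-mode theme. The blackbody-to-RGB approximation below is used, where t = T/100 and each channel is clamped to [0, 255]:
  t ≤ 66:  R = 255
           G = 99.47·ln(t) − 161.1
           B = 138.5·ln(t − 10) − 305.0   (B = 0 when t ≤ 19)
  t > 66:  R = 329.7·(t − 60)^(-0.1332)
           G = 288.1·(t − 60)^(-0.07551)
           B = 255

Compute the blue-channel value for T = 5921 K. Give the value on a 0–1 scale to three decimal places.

0.920

t = 5921/100 = 59.21; the t ≤ 66 branch applies.
B = 138.5·ln(59.21 − 10) − 305.0 = 138.5·ln 49.21 − 305.0 = 138.5·3.8961 − 305.0 = 234.609.
On a 0–1 scale: 234.609/255 = 0.9200 → 0.920.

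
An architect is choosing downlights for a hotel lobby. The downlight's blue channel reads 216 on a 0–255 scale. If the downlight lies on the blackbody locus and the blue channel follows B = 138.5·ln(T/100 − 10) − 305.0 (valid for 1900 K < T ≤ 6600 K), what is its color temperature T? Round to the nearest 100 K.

ln(t − 10) = (216 + 305.0) / 138.5 = 3.7617.
t − 10 = e^3.7617 = 43.023, so t = 53.023.
T = 100·t = 5302 K → 5300 K to the nearest 100 K.

5300 K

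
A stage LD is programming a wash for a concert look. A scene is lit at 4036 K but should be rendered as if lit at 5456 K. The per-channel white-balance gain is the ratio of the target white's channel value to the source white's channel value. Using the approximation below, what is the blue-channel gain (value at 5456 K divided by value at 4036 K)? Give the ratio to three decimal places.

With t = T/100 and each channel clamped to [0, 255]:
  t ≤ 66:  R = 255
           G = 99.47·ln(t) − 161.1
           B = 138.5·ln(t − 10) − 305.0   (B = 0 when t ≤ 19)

At 4036 K (t = 40.36):
  B = 138.5·ln(40.36 − 10) − 305.0 = 138.5·ln 30.36 − 305.0 = 138.5·3.4131 − 305.0 = 167.718.
At 5456 K (t = 54.56):
  B = 138.5·ln(54.56 − 10) − 305.0 = 138.5·ln 44.56 − 305.0 = 138.5·3.7968 − 305.0 = 220.862.
Gain = 220.862 / 167.718 = 1.3169 → 1.317.

1.317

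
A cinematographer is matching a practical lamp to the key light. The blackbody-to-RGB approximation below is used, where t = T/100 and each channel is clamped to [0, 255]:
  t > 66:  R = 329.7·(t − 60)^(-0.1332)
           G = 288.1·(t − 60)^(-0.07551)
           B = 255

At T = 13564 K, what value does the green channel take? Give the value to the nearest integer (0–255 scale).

208

t = 13564/100 = 135.64; the t > 66 branch applies.
G = 288.1·(135.64 − 60)^(-0.07551) = 288.1·75.64^(-0.07551) = 288.1·0.72133 = 207.816.
Rounded: 208.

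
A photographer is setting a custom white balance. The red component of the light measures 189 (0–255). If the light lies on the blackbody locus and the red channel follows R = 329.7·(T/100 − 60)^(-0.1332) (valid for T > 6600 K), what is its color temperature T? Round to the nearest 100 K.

(t − 60)^(-0.1332) = 189/329.7 = 0.57325.
t − 60 = 0.57325^(1/-0.1332) = 0.57325^(-7.508) = 65.199, so t = 125.199.
T = 100·t = 12520 K → 12500 K to the nearest 100 K.

12500 K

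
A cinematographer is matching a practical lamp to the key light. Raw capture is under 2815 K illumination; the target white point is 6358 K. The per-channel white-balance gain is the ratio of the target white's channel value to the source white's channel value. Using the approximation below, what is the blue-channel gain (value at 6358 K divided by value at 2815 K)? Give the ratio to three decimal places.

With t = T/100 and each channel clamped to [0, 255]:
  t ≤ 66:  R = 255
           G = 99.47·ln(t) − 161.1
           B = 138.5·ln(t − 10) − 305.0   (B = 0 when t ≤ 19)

At 2815 K (t = 28.15):
  B = 138.5·ln(28.15 − 10) − 305.0 = 138.5·ln 18.15 − 305.0 = 138.5·2.8987 − 305.0 = 96.466.
At 6358 K (t = 63.58):
  B = 138.5·ln(63.58 − 10) − 305.0 = 138.5·ln 53.58 − 305.0 = 138.5·3.9812 − 305.0 = 246.393.
Gain = 246.393 / 96.466 = 2.5542 → 2.554.

2.554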